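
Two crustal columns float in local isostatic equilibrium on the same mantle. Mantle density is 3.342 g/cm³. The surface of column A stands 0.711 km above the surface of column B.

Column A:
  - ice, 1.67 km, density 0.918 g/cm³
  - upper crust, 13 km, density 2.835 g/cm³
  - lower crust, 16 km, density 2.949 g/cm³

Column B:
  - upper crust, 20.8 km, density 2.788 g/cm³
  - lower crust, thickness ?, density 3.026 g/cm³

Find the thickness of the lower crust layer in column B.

Take the compensation level at the base of the deeper column (depth z_c below the surface of column A) and equate Σ ρ_i t_i down to z_c; mantle fills any gap and the z_c terms cancel.
Column A: 1.67×0.918 + 13×2.835 + 16×2.949 + (z_c − 30.67)×3.342
Column B: 0.711×0 + 20.8×2.788 + x×3.026 + (z_c − 0.711 − 20.8 − x)×3.342
The z_c×3.342 term appears on both sides and cancels. Collect the known terms of each column as K = Σ(ρt)_known − 3.342 × (depth of known layers): K_A = 85.57206 − 3.342×30.67 = −16.92708; K_B = 57.9904 − 3.342×(0.711 + 20.8) = −13.899362.
Balance: K_A = K_B − x×(3.342 − 3.026), so x = (K_B − K_A)/(3.342 − 3.026) = 3.02772/0.316 = 9.58 km.

9.58 km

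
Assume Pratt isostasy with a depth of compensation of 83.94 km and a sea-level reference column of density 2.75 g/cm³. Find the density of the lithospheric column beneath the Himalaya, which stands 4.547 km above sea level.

Pratt balance: ρ_ref D = ρ (D + h).
ρ = ρ_ref D/(D + h) = 2.75 × 83.94 km/(83.94 km + 4.547 km) = 2.61 g/cm³.

2.61 g/cm³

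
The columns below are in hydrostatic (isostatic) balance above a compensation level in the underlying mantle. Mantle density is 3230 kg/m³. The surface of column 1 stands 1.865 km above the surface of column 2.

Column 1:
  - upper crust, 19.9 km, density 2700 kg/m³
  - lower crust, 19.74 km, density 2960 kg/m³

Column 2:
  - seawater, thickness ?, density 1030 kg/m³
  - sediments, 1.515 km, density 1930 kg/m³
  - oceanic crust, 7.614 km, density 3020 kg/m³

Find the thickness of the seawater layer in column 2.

Take the compensation level at the base of the deeper column (depth z_c below the surface of column 1) and equate Σ ρ_i t_i down to z_c; mantle fills any gap and the z_c terms cancel.
Column 1: 19.9×2700 + 19.74×2960 + (z_c − 39.64)×3230
Column 2: 1.865×0 + x×1030 + 1.515×1930 + 7.614×3020 + (z_c − 1.865 − 9.129 − x)×3230
The z_c×3230 term appears on both sides and cancels. Collect the known terms of each column as K = Σ(ρt)_known − 3230 × (depth of known layers): K_1 = 112160.4 − 3230×39.64 = −15876.8; K_2 = 25918.23 − 3230×(1.865 + 9.129) = −9592.39.
Balance: K_1 = K_2 − x×(3230 − 1030), so x = (K_2 − K_1)/(3230 − 1030) = 6284.41/2200 = 2.86 km.

2.86 km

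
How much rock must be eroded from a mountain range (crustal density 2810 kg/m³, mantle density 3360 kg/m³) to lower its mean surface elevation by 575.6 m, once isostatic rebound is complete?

3520 m

Net drop Δ = e − u = e − e ρ_c/ρ_m = e (ρ_m − ρ_c)/ρ_m.
e = Δ ρ_m/(ρ_m − ρ_c) = 575.6 m × 3360/550 = 3520 m.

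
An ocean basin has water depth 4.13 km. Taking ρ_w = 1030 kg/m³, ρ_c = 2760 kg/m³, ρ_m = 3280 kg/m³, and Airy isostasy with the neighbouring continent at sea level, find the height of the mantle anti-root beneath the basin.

In Airy isostatic equilibrium: replacing crust with seawater at the top is compensated by replacing crust with mantle at the base: d (ρ_c − ρ_w) = a (ρ_m − ρ_c).
a = d (ρ_c − ρ_w)/(ρ_m − ρ_c) = 4.13 km × 1730/520 = 13.7 km.

13.7 km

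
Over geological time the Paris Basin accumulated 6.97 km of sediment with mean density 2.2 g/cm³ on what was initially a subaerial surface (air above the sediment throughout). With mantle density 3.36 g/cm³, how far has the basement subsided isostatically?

Subaerial load: s = t ρ_sed / ρ_m = 6.97 km × 2.2/3.36 = 4.56 km.

4.56 km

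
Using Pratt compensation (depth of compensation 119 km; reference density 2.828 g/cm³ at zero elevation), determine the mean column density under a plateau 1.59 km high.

Pratt balance: ρ_ref D = ρ (D + h).
ρ = ρ_ref D/(D + h) = 2.828 × 119 km/(119 km + 1.59 km) = 2.79 g/cm³.

2.79 g/cm³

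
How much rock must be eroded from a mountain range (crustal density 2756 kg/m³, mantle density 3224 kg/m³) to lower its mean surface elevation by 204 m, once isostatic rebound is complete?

1410 m

Net drop Δ = e − u = e − e ρ_c/ρ_m = e (ρ_m − ρ_c)/ρ_m.
e = Δ ρ_m/(ρ_m − ρ_c) = 204 m × 3224/468 = 1410 m.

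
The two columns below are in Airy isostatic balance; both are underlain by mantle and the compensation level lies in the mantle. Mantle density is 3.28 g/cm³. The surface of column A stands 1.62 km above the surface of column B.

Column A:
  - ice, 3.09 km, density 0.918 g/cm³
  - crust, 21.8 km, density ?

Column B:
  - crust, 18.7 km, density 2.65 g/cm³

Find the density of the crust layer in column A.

Take the compensation level at the base of the deeper column (depth z_c below the surface of column A) and equate Σ ρ_i t_i down to z_c; mantle fills any gap and the z_c terms cancel.
Column A: 3.09×0.918 + 21.8×ρ + (z_c − 24.89)×3.28
Column B: 1.62×0 + 18.7×2.65 + (z_c − 1.62 − 18.7)×3.28
The z_c×3.28 term appears on both sides and cancels. Collect the known terms of each column as K = Σ(ρt)_known − 3.28 × (depth of known layers): K_A = 2.83662 − 3.28×24.89 = −78.80258; K_B = 49.555 − 3.28×(1.62 + 18.7) = −17.0946.
Balance: K_A + 21.8×ρ = K_B, so ρ = (K_B − K_A)/21.8 = 61.708/21.8 = 2.83 g/cm³.

2.83 g/cm³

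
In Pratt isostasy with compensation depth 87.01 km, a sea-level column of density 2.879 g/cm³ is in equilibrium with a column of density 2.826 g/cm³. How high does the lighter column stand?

1.63 km

ρ_ref D = ρ (D + h) → h = D (ρ_ref − ρ)/ρ.
h = 87.01 km × (2.879 − 2.826)/2.826 = 1.63 km.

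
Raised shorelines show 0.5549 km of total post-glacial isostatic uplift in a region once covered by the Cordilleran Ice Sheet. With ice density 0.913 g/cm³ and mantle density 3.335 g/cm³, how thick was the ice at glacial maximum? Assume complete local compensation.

u = t ρ_ice/ρ_m → t = u ρ_m/ρ_ice = 0.5549 km × 3.335/0.913 = 2.03 km.

2.03 km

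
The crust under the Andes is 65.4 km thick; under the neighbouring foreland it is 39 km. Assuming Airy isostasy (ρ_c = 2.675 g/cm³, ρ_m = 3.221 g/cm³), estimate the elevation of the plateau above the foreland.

Excess crust Δ = 65.4 km − 39 km = 26.4 km, split between elevation h and root r with h + r = Δ.
Airy balance ρ_c h = (ρ_m − ρ_c) r gives r = h ρ_c/(ρ_m − ρ_c), so h (1 + ρ_c/(ρ_m − ρ_c)) = Δ, i.e. h = Δ (ρ_m − ρ_c)/ρ_m.
h = 26.4 km × 0.546/3.221 = 4.48 km.

4.48 km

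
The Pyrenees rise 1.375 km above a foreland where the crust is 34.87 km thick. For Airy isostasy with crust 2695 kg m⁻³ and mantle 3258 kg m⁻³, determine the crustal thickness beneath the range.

Root depth r = h ρ_c / (ρ_m − ρ_c) = 1.375 km × 2695 / 563 = 6.582 km.
Total thickness = T + h + r = 34.87 km + 1.375 km + 6.582 km = 42.8 km.

42.8 km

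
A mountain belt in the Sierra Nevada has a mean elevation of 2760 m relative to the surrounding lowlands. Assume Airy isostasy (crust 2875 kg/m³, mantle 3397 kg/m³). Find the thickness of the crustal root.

In Airy isostatic equilibrium: the weight of the topography is balanced by the buoyancy of the root, ρ_c h = (ρ_m − ρ_c) r.
r = h · ρ_c / (ρ_m − ρ_c) = 2760 m × 2875 / (3397 − 2875) = 15200 m.

15200 m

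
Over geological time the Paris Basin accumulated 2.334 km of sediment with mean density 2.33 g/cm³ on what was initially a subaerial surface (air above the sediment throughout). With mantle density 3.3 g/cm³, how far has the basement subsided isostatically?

Subaerial load: s = t ρ_sed / ρ_m = 2.334 km × 2.33/3.3 = 1.65 km.

1.65 km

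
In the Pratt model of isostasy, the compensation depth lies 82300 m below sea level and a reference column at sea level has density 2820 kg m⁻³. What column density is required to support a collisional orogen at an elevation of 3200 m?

Pratt balance: ρ_ref D = ρ (D + h).
ρ = ρ_ref D/(D + h) = 2820 × 82300 m/(82300 m + 3200 m) = 2710 kg m⁻³.

2710 kg m⁻³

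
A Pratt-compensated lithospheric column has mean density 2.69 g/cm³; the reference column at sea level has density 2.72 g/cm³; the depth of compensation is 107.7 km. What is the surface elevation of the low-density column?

1.2 km

ρ_ref D = ρ (D + h) → h = D (ρ_ref − ρ)/ρ.
h = 107.7 km × (2.72 − 2.69)/2.69 = 1.2 km.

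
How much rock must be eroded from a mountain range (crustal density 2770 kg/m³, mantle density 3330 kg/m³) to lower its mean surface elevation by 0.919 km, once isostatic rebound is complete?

5.46 km

Net drop Δ = e − u = e − e ρ_c/ρ_m = e (ρ_m − ρ_c)/ρ_m.
e = Δ ρ_m/(ρ_m − ρ_c) = 0.919 km × 3330/560 = 5.46 km.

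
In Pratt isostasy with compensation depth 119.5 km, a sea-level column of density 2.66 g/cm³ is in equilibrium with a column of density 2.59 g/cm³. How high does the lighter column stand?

ρ_ref D = ρ (D + h) → h = D (ρ_ref − ρ)/ρ.
h = 119.5 km × (2.66 − 2.59)/2.59 = 3.23 km.

3.23 km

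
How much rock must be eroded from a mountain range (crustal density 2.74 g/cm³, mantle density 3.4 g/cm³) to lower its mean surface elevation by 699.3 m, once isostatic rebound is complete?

Net drop Δ = e − u = e − e ρ_c/ρ_m = e (ρ_m − ρ_c)/ρ_m.
e = Δ ρ_m/(ρ_m − ρ_c) = 699.3 m × 3.4/0.66 = 3600 m.

3600 m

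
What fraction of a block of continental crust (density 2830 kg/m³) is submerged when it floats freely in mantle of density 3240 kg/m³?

Submerged fraction = ρ_obj/ρ_fluid = 2830/3240 = 87.3%.

87.3%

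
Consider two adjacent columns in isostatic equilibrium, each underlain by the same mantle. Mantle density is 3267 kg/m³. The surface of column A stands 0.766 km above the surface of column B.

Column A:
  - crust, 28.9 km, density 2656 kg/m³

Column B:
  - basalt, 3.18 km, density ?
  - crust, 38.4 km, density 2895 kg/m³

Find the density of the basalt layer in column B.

Take the compensation level at the base of the deeper column (depth z_c below the surface of column A) and equate Σ ρ_i t_i down to z_c; mantle fills any gap and the z_c terms cancel.
Column A: 28.9×2656 + (z_c − 28.9)×3267
Column B: 0.766×0 + 3.18×ρ + 38.4×2895 + (z_c − 0.766 − 41.58)×3267
The z_c×3267 term appears on both sides and cancels. Collect the known terms of each column as K = Σ(ρt)_known − 3267 × (depth of known layers): K_A = 76758.4 − 3267×28.9 = −17657.9; K_B = 111168 − 3267×(0.766 + 41.58) = −27176.382.
Balance: K_A = K_B + 3.18×ρ, so ρ = (K_A − K_B)/3.18 = 9518.48/3.18 = 2990 kg/m³.

2990 kg/m³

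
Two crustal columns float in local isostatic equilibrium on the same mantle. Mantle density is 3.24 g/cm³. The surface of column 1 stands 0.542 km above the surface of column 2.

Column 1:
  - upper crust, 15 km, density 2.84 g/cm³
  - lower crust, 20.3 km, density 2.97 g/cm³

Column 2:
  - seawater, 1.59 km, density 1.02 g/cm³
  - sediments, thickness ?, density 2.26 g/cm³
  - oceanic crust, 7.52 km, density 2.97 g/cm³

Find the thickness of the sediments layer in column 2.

Take the compensation level at the base of the deeper column (depth z_c below the surface of column 1) and equate Σ ρ_i t_i down to z_c; mantle fills any gap and the z_c terms cancel.
Column 1: 15×2.84 + 20.3×2.97 + (z_c − 35.3)×3.24
Column 2: 0.542×0 + 1.59×1.02 + x×2.26 + 7.52×2.97 + (z_c − 0.542 − 9.11 − x)×3.24
The z_c×3.24 term appears on both sides and cancels. Collect the known terms of each column as K = Σ(ρt)_known − 3.24 × (depth of known layers): K_1 = 102.891 − 3.24×35.3 = −11.481; K_2 = 23.9562 − 3.24×(0.542 + 9.11) = −7.31628.
Balance: K_1 = K_2 − x×(3.24 − 2.26), so x = (K_2 − K_1)/(3.24 − 2.26) = 4.16472/0.98 = 4.25 km.

4.25 km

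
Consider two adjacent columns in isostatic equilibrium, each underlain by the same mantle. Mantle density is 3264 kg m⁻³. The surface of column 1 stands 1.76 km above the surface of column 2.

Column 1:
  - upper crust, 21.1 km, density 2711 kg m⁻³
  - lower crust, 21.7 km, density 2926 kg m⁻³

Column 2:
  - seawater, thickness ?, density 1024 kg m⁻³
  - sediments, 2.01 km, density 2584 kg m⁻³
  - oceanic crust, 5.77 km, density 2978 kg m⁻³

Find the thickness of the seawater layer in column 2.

4.57 km

Take the compensation level at the base of the deeper column (depth z_c below the surface of column 1) and equate Σ ρ_i t_i down to z_c; mantle fills any gap and the z_c terms cancel.
Column 1: 21.1×2711 + 21.7×2926 + (z_c − 42.8)×3264
Column 2: 1.76×0 + x×1024 + 2.01×2584 + 5.77×2978 + (z_c − 1.76 − 7.78 − x)×3264
The z_c×3264 term appears on both sides and cancels. Collect the known terms of each column as K = Σ(ρt)_known − 3264 × (depth of known layers): K_1 = 120696.3 − 3264×42.8 = −19002.9; K_2 = 22376.9 − 3264×(1.76 + 7.78) = −8761.66.
Balance: K_1 = K_2 − x×(3264 − 1024), so x = (K_2 − K_1)/(3264 − 1024) = 10241.2/2240 = 4.57 km.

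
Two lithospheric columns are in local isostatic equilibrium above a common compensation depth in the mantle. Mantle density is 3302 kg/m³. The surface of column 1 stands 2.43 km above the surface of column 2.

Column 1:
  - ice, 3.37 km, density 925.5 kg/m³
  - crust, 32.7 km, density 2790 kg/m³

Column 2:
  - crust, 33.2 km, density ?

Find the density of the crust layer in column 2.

Take the compensation level at the base of the deeper column (depth z_c below the surface of column 1) and equate Σ ρ_i t_i down to z_c; mantle fills any gap and the z_c terms cancel.
Column 1: 3.37×925.5 + 32.7×2790 + (z_c − 36.07)×3302
Column 2: 2.43×0 + 33.2×ρ + (z_c − 2.43 − 33.2)×3302
The z_c×3302 term appears on both sides and cancels. Collect the known terms of each column as K = Σ(ρt)_known − 3302 × (depth of known layers): K_1 = 94351.935 − 3302×36.07 = −24751.205; K_2 = 0 − 3302×(2.43 + 33.2) = −117650.26.
Balance: K_1 = K_2 + 33.2×ρ, so ρ = (K_1 − K_2)/33.2 = 92899.1/33.2 = 2800 kg/m³.

2800 kg/m³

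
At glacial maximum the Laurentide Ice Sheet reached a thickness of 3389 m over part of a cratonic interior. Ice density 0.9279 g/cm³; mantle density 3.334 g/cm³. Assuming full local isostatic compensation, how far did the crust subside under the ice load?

For local isostatic compensation: the ice load ρ_ice t is balanced by mantle displaced below, ρ_m s.
s = t ρ_ice / ρ_m = 3389 m × 0.9279/3.334 = 943 m.

943 m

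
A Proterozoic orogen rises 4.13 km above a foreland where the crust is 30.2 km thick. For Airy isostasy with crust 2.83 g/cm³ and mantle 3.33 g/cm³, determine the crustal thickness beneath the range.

57.7 km

Root depth r = h ρ_c / (ρ_m − ρ_c) = 4.13 km × 2.83 / 0.5 = 23.38 km.
Total thickness = T + h + r = 30.2 km + 4.13 km + 23.38 km = 57.7 km.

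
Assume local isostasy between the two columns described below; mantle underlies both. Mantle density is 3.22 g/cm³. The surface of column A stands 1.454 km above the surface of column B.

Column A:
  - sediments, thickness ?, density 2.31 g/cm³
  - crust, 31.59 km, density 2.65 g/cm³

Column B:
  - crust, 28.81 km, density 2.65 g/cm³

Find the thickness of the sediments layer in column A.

3.4 km

Take the compensation level at the base of the deeper column (depth z_c below the surface of column A) and equate Σ ρ_i t_i down to z_c; mantle fills any gap and the z_c terms cancel.
Column A: x×2.31 + 31.59×2.65 + (z_c − 31.59 − x)×3.22
Column B: 1.454×0 + 28.81×2.65 + (z_c − 1.454 − 28.81)×3.22
The z_c×3.22 term appears on both sides and cancels. Collect the known terms of each column as K = Σ(ρt)_known − 3.22 × (depth of known layers): K_A = 83.7135 − 3.22×31.59 = −18.0063; K_B = 76.3465 − 3.22×(1.454 + 28.81) = −21.10358.
Balance: K_A − x×(3.22 − 2.31) = K_B, so x = (K_A − K_B)/(3.22 − 2.31) = 3.09728/0.91 = 3.4 km.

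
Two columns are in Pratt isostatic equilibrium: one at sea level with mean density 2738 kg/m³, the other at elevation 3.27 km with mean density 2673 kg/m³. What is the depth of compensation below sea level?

134 km

ρ_ref D = ρ (D + h) → D (ρ_ref − ρ) = ρ h.
D = ρ h/(ρ_ref − ρ) = 2673 × 3.27 km/(2738 − 2673) = 134 km.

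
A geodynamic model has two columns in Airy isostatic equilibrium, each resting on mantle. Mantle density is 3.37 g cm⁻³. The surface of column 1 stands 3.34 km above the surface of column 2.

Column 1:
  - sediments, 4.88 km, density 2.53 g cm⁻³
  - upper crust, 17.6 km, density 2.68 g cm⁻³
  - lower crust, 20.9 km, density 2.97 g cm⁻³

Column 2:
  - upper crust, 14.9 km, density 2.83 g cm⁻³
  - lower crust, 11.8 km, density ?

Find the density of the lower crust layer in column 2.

Take the compensation level at the base of the deeper column (depth z_c below the surface of column 1) and equate Σ ρ_i t_i down to z_c; mantle fills any gap and the z_c terms cancel.
Column 1: 4.88×2.53 + 17.6×2.68 + 20.9×2.97 + (z_c − 43.38)×3.37
Column 2: 3.34×0 + 14.9×2.83 + 11.8×ρ + (z_c − 3.34 − 26.7)×3.37
The z_c×3.37 term appears on both sides and cancels. Collect the known terms of each column as K = Σ(ρt)_known − 3.37 × (depth of known layers): K_1 = 121.5874 − 3.37×43.38 = −24.6032; K_2 = 42.167 − 3.37×(3.34 + 26.7) = −59.0678.
Balance: K_1 = K_2 + 11.8×ρ, so ρ = (K_1 − K_2)/11.8 = 34.4646/11.8 = 2.92 g cm⁻³.

2.92 g cm⁻³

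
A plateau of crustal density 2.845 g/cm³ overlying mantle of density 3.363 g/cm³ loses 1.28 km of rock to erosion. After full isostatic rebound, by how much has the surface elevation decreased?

0.197 km

Rebound u = e ρ_c/ρ_m = 1.28 km × 2.845/3.363 = 1.083 km.
Net surface drop = e − u = 1.28 km − 1.083 km = e (ρ_m − ρ_c)/ρ_m = 0.197 km.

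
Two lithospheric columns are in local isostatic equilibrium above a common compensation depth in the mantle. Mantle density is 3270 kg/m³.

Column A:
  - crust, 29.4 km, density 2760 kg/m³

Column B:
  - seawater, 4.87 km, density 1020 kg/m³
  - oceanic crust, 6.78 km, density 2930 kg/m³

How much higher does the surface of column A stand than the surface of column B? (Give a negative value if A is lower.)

For any compensation level in the mantle, the mantle terms cancel and isostasy reduces to e = (Σt_A − Σt_B) − (Σ(ρt)_A − Σ(ρt)_B) / ρ_m.
Σt_A = 29.4 km; Σt_B = 11.65 km; Σ(ρt)_A = 81144; Σ(ρt)_B = 24832.8 (in km·kg/m³).
e = (29.4 − 11.65) − (81144 − 24832.8) / 3270 = 0.529 km.

0.529 km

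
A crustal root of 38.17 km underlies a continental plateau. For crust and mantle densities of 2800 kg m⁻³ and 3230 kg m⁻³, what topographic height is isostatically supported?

Equating mass per unit area of the two columns: ρ_c h = (ρ_m − ρ_c) r.
h = r (ρ_m − ρ_c) / ρ_c = 38.17 km × (3230 − 2800) / 2800 = 5.86 km.

5.86 km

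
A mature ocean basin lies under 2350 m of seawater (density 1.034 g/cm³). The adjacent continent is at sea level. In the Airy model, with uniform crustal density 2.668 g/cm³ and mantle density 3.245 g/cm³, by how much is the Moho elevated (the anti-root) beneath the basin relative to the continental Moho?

6650 m

By Archimedes' principle applied to the lithosphere: replacing crust with seawater at the top is compensated by replacing crust with mantle at the base: d (ρ_c − ρ_w) = a (ρ_m − ρ_c).
a = d (ρ_c − ρ_w)/(ρ_m − ρ_c) = 2350 m × 1.634/0.577 = 6650 m.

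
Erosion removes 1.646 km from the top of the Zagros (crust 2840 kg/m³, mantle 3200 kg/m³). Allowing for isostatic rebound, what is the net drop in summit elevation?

0.185 km

Rebound u = e ρ_c/ρ_m = 1.646 km × 2840/3200 = 1.461 km.
Net surface drop = e − u = 1.646 km − 1.461 km = e (ρ_m − ρ_c)/ρ_m = 0.185 km.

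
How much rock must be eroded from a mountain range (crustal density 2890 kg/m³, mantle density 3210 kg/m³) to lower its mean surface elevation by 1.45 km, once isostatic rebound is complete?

Net drop Δ = e − u = e − e ρ_c/ρ_m = e (ρ_m − ρ_c)/ρ_m.
e = Δ ρ_m/(ρ_m − ρ_c) = 1.45 km × 3210/320 = 14.5 km.

14.5 km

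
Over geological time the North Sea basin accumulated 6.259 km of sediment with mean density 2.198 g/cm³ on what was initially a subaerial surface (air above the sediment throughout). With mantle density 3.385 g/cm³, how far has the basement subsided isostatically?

4.06 km

Subaerial load: s = t ρ_sed / ρ_m = 6.259 km × 2.198/3.385 = 4.06 km.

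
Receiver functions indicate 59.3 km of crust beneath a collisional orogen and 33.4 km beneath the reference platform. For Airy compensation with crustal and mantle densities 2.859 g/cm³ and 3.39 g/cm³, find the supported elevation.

Excess crust Δ = 59.3 km − 33.4 km = 25.9 km, split between elevation h and root r with h + r = Δ.
Airy balance ρ_c h = (ρ_m − ρ_c) r gives r = h ρ_c/(ρ_m − ρ_c), so h (1 + ρ_c/(ρ_m − ρ_c)) = Δ, i.e. h = Δ (ρ_m − ρ_c)/ρ_m.
h = 25.9 km × 0.531/3.39 = 4.06 km.

4.06 km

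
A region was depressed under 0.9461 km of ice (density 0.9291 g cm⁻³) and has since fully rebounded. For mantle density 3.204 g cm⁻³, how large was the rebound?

Removing the load lets mantle flow back in; uplift u satisfies ρ_ice t = ρ_m u.
u = t ρ_ice/ρ_m = 0.9461 km × 0.9291/3.204 = 0.274 km.

0.274 km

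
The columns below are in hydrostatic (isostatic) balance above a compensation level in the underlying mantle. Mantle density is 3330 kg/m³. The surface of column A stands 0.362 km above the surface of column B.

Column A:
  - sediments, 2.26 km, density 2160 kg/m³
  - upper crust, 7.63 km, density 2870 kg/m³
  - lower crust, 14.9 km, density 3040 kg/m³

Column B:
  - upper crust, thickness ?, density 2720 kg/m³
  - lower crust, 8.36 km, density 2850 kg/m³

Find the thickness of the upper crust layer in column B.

8.62 km

Take the compensation level at the base of the deeper column (depth z_c below the surface of column A) and equate Σ ρ_i t_i down to z_c; mantle fills any gap and the z_c terms cancel.
Column A: 2.26×2160 + 7.63×2870 + 14.9×3040 + (z_c − 24.79)×3330
Column B: 0.362×0 + x×2720 + 8.36×2850 + (z_c − 0.362 − 8.36 − x)×3330
The z_c×3330 term appears on both sides and cancels. Collect the known terms of each column as K = Σ(ρt)_known − 3330 × (depth of known layers): K_A = 72075.7 − 3330×24.79 = −10475; K_B = 23826 − 3330×(0.362 + 8.36) = −5218.26.
Balance: K_A = K_B − x×(3330 − 2720), so x = (K_B − K_A)/(3330 − 2720) = 5256.74/610 = 8.62 km.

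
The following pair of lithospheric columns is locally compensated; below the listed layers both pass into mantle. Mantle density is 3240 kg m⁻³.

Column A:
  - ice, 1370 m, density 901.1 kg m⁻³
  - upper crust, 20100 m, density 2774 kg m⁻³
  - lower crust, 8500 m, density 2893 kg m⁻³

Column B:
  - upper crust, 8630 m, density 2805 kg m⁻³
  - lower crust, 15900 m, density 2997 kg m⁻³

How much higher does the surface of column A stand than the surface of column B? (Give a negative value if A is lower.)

2440 m

For any compensation level in the mantle, the mantle terms cancel and isostasy reduces to e = (Σt_A − Σt_B) − (Σ(ρt)_A − Σ(ρt)_B) / ρ_m.
Σt_A = 29970 m; Σt_B = 24530 m; Σ(ρt)_A = 81582407; Σ(ρt)_B = 71859450 (in m·kg m⁻³).
e = (29970 − 24530) − (81582407 − 71859450) / 3240 = 2440 m.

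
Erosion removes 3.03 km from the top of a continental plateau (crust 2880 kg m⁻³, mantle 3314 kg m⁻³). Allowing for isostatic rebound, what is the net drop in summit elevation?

Rebound u = e ρ_c/ρ_m = 3.03 km × 2880/3314 = 2.633 km.
Net surface drop = e − u = 3.03 km − 2.633 km = e (ρ_m − ρ_c)/ρ_m = 0.397 km.

0.397 km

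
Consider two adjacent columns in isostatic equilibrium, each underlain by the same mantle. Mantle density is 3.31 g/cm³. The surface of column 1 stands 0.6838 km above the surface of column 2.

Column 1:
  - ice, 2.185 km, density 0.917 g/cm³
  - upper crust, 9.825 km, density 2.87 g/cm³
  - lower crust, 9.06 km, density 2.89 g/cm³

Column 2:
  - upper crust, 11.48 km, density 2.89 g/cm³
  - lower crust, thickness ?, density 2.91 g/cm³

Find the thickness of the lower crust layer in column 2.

15.7 km

Take the compensation level at the base of the deeper column (depth z_c below the surface of column 1) and equate Σ ρ_i t_i down to z_c; mantle fills any gap and the z_c terms cancel.
Column 1: 2.185×0.917 + 9.825×2.87 + 9.06×2.89 + (z_c − 21.07)×3.31
Column 2: 0.6838×0 + 11.48×2.89 + x×2.91 + (z_c − 0.6838 − 11.48 − x)×3.31
The z_c×3.31 term appears on both sides and cancels. Collect the known terms of each column as K = Σ(ρt)_known − 3.31 × (depth of known layers): K_1 = 56.384795 − 3.31×21.07 = −13.356905; K_2 = 33.1772 − 3.31×(0.6838 + 11.48) = −7.084978.
Balance: K_1 = K_2 − x×(3.31 − 2.91), so x = (K_2 − K_1)/(3.31 − 2.91) = 6.27193/0.4 = 15.7 km.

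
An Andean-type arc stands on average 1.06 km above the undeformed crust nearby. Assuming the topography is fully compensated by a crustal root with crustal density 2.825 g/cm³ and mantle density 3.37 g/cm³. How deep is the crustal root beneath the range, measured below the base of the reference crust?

For local isostatic compensation: the weight of the topography is balanced by the buoyancy of the root, ρ_c h = (ρ_m − ρ_c) r.
r = h · ρ_c / (ρ_m − ρ_c) = 1.06 km × 2.825 / (3.37 − 2.825) = 5.49 km.

5.49 km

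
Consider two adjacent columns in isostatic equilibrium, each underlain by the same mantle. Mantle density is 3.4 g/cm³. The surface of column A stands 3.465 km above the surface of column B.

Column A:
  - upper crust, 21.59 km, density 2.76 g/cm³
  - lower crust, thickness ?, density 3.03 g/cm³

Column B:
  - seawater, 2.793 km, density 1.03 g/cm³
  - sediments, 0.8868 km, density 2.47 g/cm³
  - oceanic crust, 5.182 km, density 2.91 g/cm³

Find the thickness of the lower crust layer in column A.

Take the compensation level at the base of the deeper column (depth z_c below the surface of column A) and equate Σ ρ_i t_i down to z_c; mantle fills any gap and the z_c terms cancel.
Column A: 21.59×2.76 + x×3.03 + (z_c − 21.59 − x)×3.4
Column B: 3.465×0 + 2.793×1.03 + 0.8868×2.47 + 5.182×2.91 + (z_c − 3.465 − 8.8618)×3.4
The z_c×3.4 term appears on both sides and cancels. Collect the known terms of each column as K = Σ(ρt)_known − 3.4 × (depth of known layers): K_A = 59.5884 − 3.4×21.59 = −13.8176; K_B = 20.146806 − 3.4×(3.465 + 8.8618) = −21.764314.
Balance: K_A − x×(3.4 − 3.03) = K_B, so x = (K_A − K_B)/(3.4 − 3.03) = 7.94671/0.37 = 21.5 km.

21.5 km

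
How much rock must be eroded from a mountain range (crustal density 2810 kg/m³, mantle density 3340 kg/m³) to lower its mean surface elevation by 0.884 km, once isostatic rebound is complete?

Net drop Δ = e − u = e − e ρ_c/ρ_m = e (ρ_m − ρ_c)/ρ_m.
e = Δ ρ_m/(ρ_m − ρ_c) = 0.884 km × 3340/530 = 5.57 km.

5.57 km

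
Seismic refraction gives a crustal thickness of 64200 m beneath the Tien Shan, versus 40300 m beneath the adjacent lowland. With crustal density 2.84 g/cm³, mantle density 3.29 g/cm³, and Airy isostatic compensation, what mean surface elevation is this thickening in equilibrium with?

Excess crust Δ = 64200 m − 40300 m = 23900 m, split between elevation h and root r with h + r = Δ.
Airy balance ρ_c h = (ρ_m − ρ_c) r gives r = h ρ_c/(ρ_m − ρ_c), so h (1 + ρ_c/(ρ_m − ρ_c)) = Δ, i.e. h = Δ (ρ_m − ρ_c)/ρ_m.
h = 23900 m × 0.45/3.29 = 3270 m.

3270 m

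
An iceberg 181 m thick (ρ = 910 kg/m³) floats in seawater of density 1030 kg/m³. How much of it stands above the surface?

Floating equilibrium: submerged depth d = t ρ_obj/ρ_fluid = 181 m × 910/1030 = 159.9 m.
Freeboard = t − d = 181 m − 159.9 m = 21.1 m.

21.1 m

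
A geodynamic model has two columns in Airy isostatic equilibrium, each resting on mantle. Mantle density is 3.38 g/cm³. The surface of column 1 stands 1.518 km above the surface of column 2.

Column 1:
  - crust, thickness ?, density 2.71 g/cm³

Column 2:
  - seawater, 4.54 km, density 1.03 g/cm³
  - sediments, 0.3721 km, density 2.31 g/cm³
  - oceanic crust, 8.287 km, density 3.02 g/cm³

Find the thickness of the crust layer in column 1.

Take the compensation level at the base of the deeper column (depth z_c below the surface of column 1) and equate Σ ρ_i t_i down to z_c; mantle fills any gap and the z_c terms cancel.
Column 1: x×2.71 + (z_c − 0 − x)×3.38
Column 2: 1.518×0 + 4.54×1.03 + 0.3721×2.31 + 8.287×3.02 + (z_c − 1.518 − 13.1991)×3.38
The z_c×3.38 term appears on both sides and cancels. Collect the known terms of each column as K = Σ(ρt)_known − 3.38 × (depth of known layers): K_1 = 0 − 3.38×0 = 0; K_2 = 30.562491 − 3.38×(1.518 + 13.1991) = −19.181307.
Balance: K_1 − x×(3.38 − 2.71) = K_2, so x = (K_1 − K_2)/(3.38 − 2.71) = 19.1813/0.67 = 28.6 km.

28.6 km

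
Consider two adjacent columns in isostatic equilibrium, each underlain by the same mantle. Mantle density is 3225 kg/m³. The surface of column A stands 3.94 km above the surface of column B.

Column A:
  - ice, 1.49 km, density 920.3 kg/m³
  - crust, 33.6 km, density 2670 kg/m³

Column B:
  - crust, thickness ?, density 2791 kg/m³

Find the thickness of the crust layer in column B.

Take the compensation level at the base of the deeper column (depth z_c below the surface of column A) and equate Σ ρ_i t_i down to z_c; mantle fills any gap and the z_c terms cancel.
Column A: 1.49×920.3 + 33.6×2670 + (z_c − 35.09)×3225
Column B: 3.94×0 + x×2791 + (z_c − 3.94 − 0 − x)×3225
The z_c×3225 term appears on both sides and cancels. Collect the known terms of each column as K = Σ(ρt)_known − 3225 × (depth of known layers): K_A = 91083.247 − 3225×35.09 = −22082.003; K_B = 0 − 3225×(3.94 + 0) = −12706.5.
Balance: K_A = K_B − x×(3225 − 2791), so x = (K_B − K_A)/(3225 − 2791) = 9375.5/434 = 21.6 km.

21.6 km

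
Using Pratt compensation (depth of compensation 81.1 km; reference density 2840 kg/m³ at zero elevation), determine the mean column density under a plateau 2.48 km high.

Pratt balance: ρ_ref D = ρ (D + h).
ρ = ρ_ref D/(D + h) = 2840 × 81.1 km/(81.1 km + 2.48 km) = 2760 kg/m³.

2760 kg/m³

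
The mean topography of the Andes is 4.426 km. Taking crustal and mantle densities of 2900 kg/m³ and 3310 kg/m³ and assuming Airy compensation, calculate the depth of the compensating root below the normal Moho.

Isostatic balance requires: the weight of the topography is balanced by the buoyancy of the root, ρ_c h = (ρ_m − ρ_c) r.
r = h · ρ_c / (ρ_m − ρ_c) = 4.426 km × 2900 / (3310 − 2900) = 31.3 km.

31.3 km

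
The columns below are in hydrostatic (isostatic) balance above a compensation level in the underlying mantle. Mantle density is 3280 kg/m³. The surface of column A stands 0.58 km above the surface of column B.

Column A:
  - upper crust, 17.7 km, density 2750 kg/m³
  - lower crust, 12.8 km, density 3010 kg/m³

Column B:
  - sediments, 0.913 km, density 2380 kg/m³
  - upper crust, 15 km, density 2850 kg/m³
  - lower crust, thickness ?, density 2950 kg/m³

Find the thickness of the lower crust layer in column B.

11.1 km

Take the compensation level at the base of the deeper column (depth z_c below the surface of column A) and equate Σ ρ_i t_i down to z_c; mantle fills any gap and the z_c terms cancel.
Column A: 17.7×2750 + 12.8×3010 + (z_c − 30.5)×3280
Column B: 0.58×0 + 0.913×2380 + 15×2850 + x×2950 + (z_c − 0.58 − 15.913 − x)×3280
The z_c×3280 term appears on both sides and cancels. Collect the known terms of each column as K = Σ(ρt)_known − 3280 × (depth of known layers): K_A = 87203 − 3280×30.5 = −12837; K_B = 44922.94 − 3280×(0.58 + 15.913) = −9174.1.
Balance: K_A = K_B − x×(3280 − 2950), so x = (K_B − K_A)/(3280 − 2950) = 3662.9/330 = 11.1 km.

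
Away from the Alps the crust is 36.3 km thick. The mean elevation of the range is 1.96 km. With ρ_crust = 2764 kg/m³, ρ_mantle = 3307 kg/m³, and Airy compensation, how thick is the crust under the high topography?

Root depth r = h ρ_c / (ρ_m − ρ_c) = 1.96 km × 2764 / 543 = 9.977 km.
Total thickness = T + h + r = 36.3 km + 1.96 km + 9.977 km = 48.2 km.

48.2 km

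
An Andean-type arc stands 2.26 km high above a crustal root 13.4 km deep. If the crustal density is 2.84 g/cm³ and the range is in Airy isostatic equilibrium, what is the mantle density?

Airy balance: ρ_c h = (ρ_m − ρ_c) r → ρ_m = ρ_c (1 + h/r).
ρ_m = 2.84 × (1 + 2.26 km/13.4 km) = 3.32 g/cm³.

3.32 g/cm³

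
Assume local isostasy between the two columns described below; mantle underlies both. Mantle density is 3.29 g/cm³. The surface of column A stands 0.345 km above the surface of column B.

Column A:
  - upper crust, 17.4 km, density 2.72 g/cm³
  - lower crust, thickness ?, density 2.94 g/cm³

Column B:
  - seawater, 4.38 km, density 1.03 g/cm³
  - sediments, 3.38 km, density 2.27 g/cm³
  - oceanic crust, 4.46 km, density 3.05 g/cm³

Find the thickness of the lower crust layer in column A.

Take the compensation level at the base of the deeper column (depth z_c below the surface of column A) and equate Σ ρ_i t_i down to z_c; mantle fills any gap and the z_c terms cancel.
Column A: 17.4×2.72 + x×2.94 + (z_c − 17.4 − x)×3.29
Column B: 0.345×0 + 4.38×1.03 + 3.38×2.27 + 4.46×3.05 + (z_c − 0.345 − 12.22)×3.29
The z_c×3.29 term appears on both sides and cancels. Collect the known terms of each column as K = Σ(ρt)_known − 3.29 × (depth of known layers): K_A = 47.328 − 3.29×17.4 = −9.918; K_B = 25.787 − 3.29×(0.345 + 12.22) = −15.55185.
Balance: K_A − x×(3.29 − 2.94) = K_B, so x = (K_A − K_B)/(3.29 − 2.94) = 5.63385/0.35 = 16.1 km.

16.1 km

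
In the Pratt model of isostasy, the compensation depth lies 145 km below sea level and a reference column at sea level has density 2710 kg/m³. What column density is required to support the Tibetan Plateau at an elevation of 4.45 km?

2630 kg/m³

Pratt balance: ρ_ref D = ρ (D + h).
ρ = ρ_ref D/(D + h) = 2710 × 145 km/(145 km + 4.45 km) = 2630 kg/m³.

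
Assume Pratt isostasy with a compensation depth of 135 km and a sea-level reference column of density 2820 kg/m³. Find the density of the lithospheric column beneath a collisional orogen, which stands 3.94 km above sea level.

2740 kg/m³

Pratt balance: ρ_ref D = ρ (D + h).
ρ = ρ_ref D/(D + h) = 2820 × 135 km/(135 km + 3.94 km) = 2740 kg/m³.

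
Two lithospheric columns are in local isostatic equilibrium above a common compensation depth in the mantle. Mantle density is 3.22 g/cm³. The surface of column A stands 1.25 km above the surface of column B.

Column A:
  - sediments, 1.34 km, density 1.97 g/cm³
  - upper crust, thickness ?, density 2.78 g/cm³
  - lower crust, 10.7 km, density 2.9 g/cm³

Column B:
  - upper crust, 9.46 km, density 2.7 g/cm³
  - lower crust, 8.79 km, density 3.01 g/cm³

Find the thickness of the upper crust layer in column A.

Take the compensation level at the base of the deeper column (depth z_c below the surface of column A) and equate Σ ρ_i t_i down to z_c; mantle fills any gap and the z_c terms cancel.
Column A: 1.34×1.97 + x×2.78 + 10.7×2.9 + (z_c − 12.04 − x)×3.22
Column B: 1.25×0 + 9.46×2.7 + 8.79×3.01 + (z_c − 1.25 − 18.25)×3.22
The z_c×3.22 term appears on both sides and cancels. Collect the known terms of each column as K = Σ(ρt)_known − 3.22 × (depth of known layers): K_A = 33.6698 − 3.22×12.04 = −5.099; K_B = 51.9999 − 3.22×(1.25 + 18.25) = −10.7901.
Balance: K_A − x×(3.22 − 2.78) = K_B, so x = (K_A − K_B)/(3.22 − 2.78) = 5.6911/0.44 = 12.9 km.

12.9 km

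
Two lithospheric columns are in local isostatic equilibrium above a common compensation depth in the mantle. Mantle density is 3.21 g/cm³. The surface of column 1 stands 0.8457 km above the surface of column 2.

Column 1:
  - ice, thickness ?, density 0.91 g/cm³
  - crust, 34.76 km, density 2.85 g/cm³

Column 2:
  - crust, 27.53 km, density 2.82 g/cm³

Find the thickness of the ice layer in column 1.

0.408 km

Take the compensation level at the base of the deeper column (depth z_c below the surface of column 1) and equate Σ ρ_i t_i down to z_c; mantle fills any gap and the z_c terms cancel.
Column 1: x×0.91 + 34.76×2.85 + (z_c − 34.76 − x)×3.21
Column 2: 0.8457×0 + 27.53×2.82 + (z_c − 0.8457 − 27.53)×3.21
The z_c×3.21 term appears on both sides and cancels. Collect the known terms of each column as K = Σ(ρt)_known − 3.21 × (depth of known layers): K_1 = 99.066 − 3.21×34.76 = −12.5136; K_2 = 77.6346 − 3.21×(0.8457 + 27.53) = −13.451397.
Balance: K_1 − x×(3.21 − 0.91) = K_2, so x = (K_1 − K_2)/(3.21 − 0.91) = 0.937797/2.3 = 0.408 km.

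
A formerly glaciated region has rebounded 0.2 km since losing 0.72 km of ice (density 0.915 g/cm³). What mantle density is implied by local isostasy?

3.29 g/cm³

ρ_m = ρ_ice t / u = 0.915 × 0.72 km/0.2 km = 3.29 g/cm³.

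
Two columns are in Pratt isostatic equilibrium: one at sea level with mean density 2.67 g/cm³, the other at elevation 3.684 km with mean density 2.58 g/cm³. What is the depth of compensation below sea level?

ρ_ref D = ρ (D + h) → D (ρ_ref − ρ) = ρ h.
D = ρ h/(ρ_ref − ρ) = 2.58 × 3.684 km/(2.67 − 2.58) = 106 km.

106 km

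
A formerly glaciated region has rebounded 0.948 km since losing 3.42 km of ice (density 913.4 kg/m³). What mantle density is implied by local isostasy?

3300 kg/m³

ρ_m = ρ_ice t / u = 913.4 × 3.42 km/0.948 km = 3300 kg/m³.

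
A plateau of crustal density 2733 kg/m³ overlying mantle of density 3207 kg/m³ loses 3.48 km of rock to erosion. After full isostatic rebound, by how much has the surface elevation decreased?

0.514 km

Rebound u = e ρ_c/ρ_m = 3.48 km × 2733/3207 = 2.966 km.
Net surface drop = e − u = 3.48 km − 2.966 km = e (ρ_m − ρ_c)/ρ_m = 0.514 km.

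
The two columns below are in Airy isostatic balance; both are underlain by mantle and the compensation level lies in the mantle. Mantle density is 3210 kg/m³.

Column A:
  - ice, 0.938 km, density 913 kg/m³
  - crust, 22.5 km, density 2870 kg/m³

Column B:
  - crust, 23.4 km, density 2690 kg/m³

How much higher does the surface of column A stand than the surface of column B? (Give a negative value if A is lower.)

For any compensation level in the mantle, the mantle terms cancel and isostasy reduces to e = (Σt_A − Σt_B) − (Σ(ρt)_A − Σ(ρt)_B) / ρ_m.
Σt_A = 23.438 km; Σt_B = 23.4 km; Σ(ρt)_A = 65431.394; Σ(ρt)_B = 62946 (in km·kg/m³).
e = (23.438 − 23.4) − (65431.394 − 62946) / 3210 = −0.736 km.

−0.736 km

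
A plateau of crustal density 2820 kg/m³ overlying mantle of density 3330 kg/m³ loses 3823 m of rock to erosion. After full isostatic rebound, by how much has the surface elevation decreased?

586 m

Rebound u = e ρ_c/ρ_m = 3823 m × 2820/3330 = 3237 m.
Net surface drop = e − u = 3823 m − 3237 m = e (ρ_m − ρ_c)/ρ_m = 586 m.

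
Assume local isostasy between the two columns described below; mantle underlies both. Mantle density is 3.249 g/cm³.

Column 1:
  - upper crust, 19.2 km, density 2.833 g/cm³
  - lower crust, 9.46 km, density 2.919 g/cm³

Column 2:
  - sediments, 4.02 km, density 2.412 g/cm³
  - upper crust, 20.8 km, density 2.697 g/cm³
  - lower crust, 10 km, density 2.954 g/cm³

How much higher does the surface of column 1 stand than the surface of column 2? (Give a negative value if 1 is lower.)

For any compensation level in the mantle, the mantle terms cancel and isostasy reduces to e = (Σt_1 − Σt_2) − (Σ(ρt)_1 − Σ(ρt)_2) / ρ_m.
Σt_1 = 28.66 km; Σt_2 = 34.82 km; Σ(ρt)_1 = 82.00734; Σ(ρt)_2 = 95.33384 (in km·g/cm³).
e = (28.66 − 34.82) − (82.00734 − 95.33384) / 3.249 = −2.06 km.

−2.06 km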